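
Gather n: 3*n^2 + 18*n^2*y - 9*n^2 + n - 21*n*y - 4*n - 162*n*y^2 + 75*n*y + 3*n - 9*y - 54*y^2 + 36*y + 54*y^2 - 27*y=n^2*(18*y - 6) + n*(-162*y^2 + 54*y)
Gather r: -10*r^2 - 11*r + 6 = -10*r^2 - 11*r + 6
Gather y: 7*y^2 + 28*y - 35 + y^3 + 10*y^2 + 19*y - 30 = y^3 + 17*y^2 + 47*y - 65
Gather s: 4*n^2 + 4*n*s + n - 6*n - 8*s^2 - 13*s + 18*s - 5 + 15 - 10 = 4*n^2 - 5*n - 8*s^2 + s*(4*n + 5)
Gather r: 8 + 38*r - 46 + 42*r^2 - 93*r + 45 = 42*r^2 - 55*r + 7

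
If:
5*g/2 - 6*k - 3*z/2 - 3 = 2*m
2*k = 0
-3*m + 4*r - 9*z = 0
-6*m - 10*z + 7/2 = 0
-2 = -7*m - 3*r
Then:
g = 2869/2080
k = 0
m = -29/416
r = 345/416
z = 163/416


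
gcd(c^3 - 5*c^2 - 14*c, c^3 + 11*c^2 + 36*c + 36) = c + 2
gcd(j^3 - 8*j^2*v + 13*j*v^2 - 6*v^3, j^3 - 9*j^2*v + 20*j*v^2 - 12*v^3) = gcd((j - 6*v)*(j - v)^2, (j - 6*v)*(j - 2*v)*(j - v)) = j^2 - 7*j*v + 6*v^2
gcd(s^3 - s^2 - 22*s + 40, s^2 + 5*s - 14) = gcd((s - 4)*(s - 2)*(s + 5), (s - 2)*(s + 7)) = s - 2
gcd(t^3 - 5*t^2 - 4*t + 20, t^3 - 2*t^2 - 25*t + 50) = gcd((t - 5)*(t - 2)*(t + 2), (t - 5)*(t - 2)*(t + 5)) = t^2 - 7*t + 10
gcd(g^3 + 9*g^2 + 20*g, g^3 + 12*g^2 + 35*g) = g^2 + 5*g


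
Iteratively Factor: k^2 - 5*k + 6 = (k - 3)*(k - 2)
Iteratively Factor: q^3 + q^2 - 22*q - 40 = (q + 2)*(q^2 - q - 20) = (q - 5)*(q + 2)*(q + 4)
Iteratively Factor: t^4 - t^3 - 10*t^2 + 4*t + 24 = (t - 2)*(t^3 + t^2 - 8*t - 12) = (t - 3)*(t - 2)*(t^2 + 4*t + 4) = (t - 3)*(t - 2)*(t + 2)*(t + 2)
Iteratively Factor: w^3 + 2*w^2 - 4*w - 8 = (w + 2)*(w^2 - 4) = (w + 2)^2*(w - 2)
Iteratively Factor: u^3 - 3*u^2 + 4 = (u - 2)*(u^2 - u - 2) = (u - 2)*(u + 1)*(u - 2)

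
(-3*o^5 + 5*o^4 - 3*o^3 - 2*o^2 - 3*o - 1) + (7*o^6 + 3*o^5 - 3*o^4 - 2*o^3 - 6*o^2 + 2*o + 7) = 7*o^6 + 2*o^4 - 5*o^3 - 8*o^2 - o + 6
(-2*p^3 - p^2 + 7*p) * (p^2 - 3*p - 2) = -2*p^5 + 5*p^4 + 14*p^3 - 19*p^2 - 14*p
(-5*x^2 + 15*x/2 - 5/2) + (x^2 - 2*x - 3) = -4*x^2 + 11*x/2 - 11/2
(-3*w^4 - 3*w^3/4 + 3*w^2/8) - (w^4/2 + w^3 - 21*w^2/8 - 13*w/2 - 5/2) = -7*w^4/2 - 7*w^3/4 + 3*w^2 + 13*w/2 + 5/2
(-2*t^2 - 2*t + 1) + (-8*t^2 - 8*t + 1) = -10*t^2 - 10*t + 2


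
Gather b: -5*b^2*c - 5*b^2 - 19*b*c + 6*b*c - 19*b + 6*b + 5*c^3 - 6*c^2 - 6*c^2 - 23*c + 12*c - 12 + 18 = b^2*(-5*c - 5) + b*(-13*c - 13) + 5*c^3 - 12*c^2 - 11*c + 6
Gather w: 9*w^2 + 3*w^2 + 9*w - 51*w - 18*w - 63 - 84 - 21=12*w^2 - 60*w - 168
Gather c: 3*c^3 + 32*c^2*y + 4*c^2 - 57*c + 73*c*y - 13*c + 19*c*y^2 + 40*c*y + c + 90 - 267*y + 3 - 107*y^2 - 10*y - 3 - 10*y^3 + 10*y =3*c^3 + c^2*(32*y + 4) + c*(19*y^2 + 113*y - 69) - 10*y^3 - 107*y^2 - 267*y + 90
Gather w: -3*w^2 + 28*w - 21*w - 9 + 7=-3*w^2 + 7*w - 2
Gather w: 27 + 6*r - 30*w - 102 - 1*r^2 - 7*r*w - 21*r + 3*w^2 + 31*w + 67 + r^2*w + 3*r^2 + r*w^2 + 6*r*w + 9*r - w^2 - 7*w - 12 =2*r^2 - 6*r + w^2*(r + 2) + w*(r^2 - r - 6) - 20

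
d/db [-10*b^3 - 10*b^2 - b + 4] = -30*b^2 - 20*b - 1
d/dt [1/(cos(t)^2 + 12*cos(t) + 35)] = 2*(cos(t) + 6)*sin(t)/(cos(t)^2 + 12*cos(t) + 35)^2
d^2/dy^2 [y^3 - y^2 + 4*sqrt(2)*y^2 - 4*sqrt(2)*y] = 6*y - 2 + 8*sqrt(2)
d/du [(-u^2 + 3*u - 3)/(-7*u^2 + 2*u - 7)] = (19*u^2 - 28*u - 15)/(49*u^4 - 28*u^3 + 102*u^2 - 28*u + 49)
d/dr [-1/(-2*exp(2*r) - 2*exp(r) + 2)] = (-exp(r) - 1/2)*exp(r)/(exp(2*r) + exp(r) - 1)^2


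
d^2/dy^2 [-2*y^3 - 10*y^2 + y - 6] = -12*y - 20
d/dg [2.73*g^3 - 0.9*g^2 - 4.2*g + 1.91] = 8.19*g^2 - 1.8*g - 4.2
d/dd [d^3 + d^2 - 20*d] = 3*d^2 + 2*d - 20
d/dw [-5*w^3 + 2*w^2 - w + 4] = -15*w^2 + 4*w - 1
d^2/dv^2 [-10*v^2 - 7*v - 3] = -20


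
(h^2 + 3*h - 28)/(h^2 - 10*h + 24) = (h + 7)/(h - 6)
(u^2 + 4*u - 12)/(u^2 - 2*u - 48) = (u - 2)/(u - 8)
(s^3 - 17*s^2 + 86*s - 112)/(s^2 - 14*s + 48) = (s^2 - 9*s + 14)/(s - 6)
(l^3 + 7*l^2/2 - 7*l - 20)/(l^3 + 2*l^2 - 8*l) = (l^2 - l/2 - 5)/(l*(l - 2))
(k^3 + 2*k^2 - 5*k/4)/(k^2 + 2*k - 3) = k*(4*k^2 + 8*k - 5)/(4*(k^2 + 2*k - 3))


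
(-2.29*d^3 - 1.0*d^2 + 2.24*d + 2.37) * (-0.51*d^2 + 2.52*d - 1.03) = 1.1679*d^5 - 5.2608*d^4 - 1.3037*d^3 + 5.4661*d^2 + 3.6652*d - 2.4411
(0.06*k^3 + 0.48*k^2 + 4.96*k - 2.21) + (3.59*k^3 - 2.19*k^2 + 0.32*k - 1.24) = 3.65*k^3 - 1.71*k^2 + 5.28*k - 3.45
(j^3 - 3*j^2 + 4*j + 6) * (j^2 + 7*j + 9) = j^5 + 4*j^4 - 8*j^3 + 7*j^2 + 78*j + 54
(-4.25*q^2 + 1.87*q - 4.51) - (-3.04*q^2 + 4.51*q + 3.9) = -1.21*q^2 - 2.64*q - 8.41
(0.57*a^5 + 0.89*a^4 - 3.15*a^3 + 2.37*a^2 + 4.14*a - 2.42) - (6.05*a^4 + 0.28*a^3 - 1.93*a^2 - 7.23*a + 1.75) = 0.57*a^5 - 5.16*a^4 - 3.43*a^3 + 4.3*a^2 + 11.37*a - 4.17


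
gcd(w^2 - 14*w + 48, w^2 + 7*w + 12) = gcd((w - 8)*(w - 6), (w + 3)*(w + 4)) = 1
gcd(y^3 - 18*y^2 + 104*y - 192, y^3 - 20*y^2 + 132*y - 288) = y^2 - 14*y + 48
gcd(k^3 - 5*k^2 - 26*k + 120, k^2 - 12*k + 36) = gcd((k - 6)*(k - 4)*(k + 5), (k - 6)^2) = k - 6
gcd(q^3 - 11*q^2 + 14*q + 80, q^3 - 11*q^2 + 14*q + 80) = q^3 - 11*q^2 + 14*q + 80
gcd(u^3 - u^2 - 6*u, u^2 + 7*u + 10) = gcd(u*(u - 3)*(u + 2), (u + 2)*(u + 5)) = u + 2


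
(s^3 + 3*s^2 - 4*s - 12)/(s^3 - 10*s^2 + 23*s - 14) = (s^2 + 5*s + 6)/(s^2 - 8*s + 7)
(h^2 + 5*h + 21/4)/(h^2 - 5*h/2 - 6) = (h + 7/2)/(h - 4)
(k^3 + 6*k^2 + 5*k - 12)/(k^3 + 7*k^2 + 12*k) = (k - 1)/k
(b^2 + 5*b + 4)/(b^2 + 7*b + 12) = (b + 1)/(b + 3)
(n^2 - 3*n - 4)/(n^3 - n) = (n - 4)/(n*(n - 1))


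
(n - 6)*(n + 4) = n^2 - 2*n - 24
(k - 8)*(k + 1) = k^2 - 7*k - 8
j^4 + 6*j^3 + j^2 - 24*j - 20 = (j - 2)*(j + 1)*(j + 2)*(j + 5)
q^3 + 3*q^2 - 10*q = q*(q - 2)*(q + 5)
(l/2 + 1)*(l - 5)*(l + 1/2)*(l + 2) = l^4/2 - l^3/4 - 33*l^2/4 - 14*l - 5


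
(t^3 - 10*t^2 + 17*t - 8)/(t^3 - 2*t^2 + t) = (t - 8)/t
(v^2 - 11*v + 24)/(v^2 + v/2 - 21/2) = 2*(v - 8)/(2*v + 7)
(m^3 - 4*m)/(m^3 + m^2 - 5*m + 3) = m*(m^2 - 4)/(m^3 + m^2 - 5*m + 3)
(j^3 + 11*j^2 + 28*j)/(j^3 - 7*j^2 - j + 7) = j*(j^2 + 11*j + 28)/(j^3 - 7*j^2 - j + 7)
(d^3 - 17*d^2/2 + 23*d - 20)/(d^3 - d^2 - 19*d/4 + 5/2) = 2*(d^2 - 6*d + 8)/(2*d^2 + 3*d - 2)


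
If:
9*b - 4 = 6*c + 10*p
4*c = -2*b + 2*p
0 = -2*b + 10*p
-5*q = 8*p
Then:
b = 20/47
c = -8/47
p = 4/47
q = -32/235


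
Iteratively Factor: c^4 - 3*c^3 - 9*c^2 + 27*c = (c - 3)*(c^3 - 9*c) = (c - 3)^2*(c^2 + 3*c) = (c - 3)^2*(c + 3)*(c)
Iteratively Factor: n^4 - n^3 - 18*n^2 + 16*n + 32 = (n - 4)*(n^3 + 3*n^2 - 6*n - 8) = (n - 4)*(n - 2)*(n^2 + 5*n + 4) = (n - 4)*(n - 2)*(n + 1)*(n + 4)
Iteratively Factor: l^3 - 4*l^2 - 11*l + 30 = (l - 2)*(l^2 - 2*l - 15) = (l - 5)*(l - 2)*(l + 3)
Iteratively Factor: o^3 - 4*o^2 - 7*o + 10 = (o - 1)*(o^2 - 3*o - 10) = (o - 1)*(o + 2)*(o - 5)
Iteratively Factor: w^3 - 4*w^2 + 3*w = (w - 3)*(w^2 - w) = (w - 3)*(w - 1)*(w)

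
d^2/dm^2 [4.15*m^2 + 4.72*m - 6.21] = 8.30000000000000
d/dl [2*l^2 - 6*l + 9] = 4*l - 6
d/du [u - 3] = 1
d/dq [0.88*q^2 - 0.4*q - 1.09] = 1.76*q - 0.4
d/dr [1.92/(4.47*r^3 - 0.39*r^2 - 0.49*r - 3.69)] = (-25.7472*r^2 + 1.4976*r + 0.9408)/(-4.47*r^3 + 0.39*r^2 + 0.49*r + 3.69)^2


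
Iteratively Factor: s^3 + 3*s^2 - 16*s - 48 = (s + 4)*(s^2 - s - 12) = (s + 3)*(s + 4)*(s - 4)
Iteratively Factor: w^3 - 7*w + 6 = (w - 2)*(w^2 + 2*w - 3) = (w - 2)*(w + 3)*(w - 1)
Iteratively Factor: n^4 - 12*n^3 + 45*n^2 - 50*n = (n)*(n^3 - 12*n^2 + 45*n - 50) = n*(n - 2)*(n^2 - 10*n + 25) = n*(n - 5)*(n - 2)*(n - 5)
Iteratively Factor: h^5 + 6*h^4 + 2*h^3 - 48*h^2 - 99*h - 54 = (h + 1)*(h^4 + 5*h^3 - 3*h^2 - 45*h - 54) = (h + 1)*(h + 3)*(h^3 + 2*h^2 - 9*h - 18) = (h - 3)*(h + 1)*(h + 3)*(h^2 + 5*h + 6) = (h - 3)*(h + 1)*(h + 3)^2*(h + 2)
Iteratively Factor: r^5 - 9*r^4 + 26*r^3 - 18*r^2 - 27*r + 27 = (r - 1)*(r^4 - 8*r^3 + 18*r^2 - 27) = (r - 3)*(r - 1)*(r^3 - 5*r^2 + 3*r + 9) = (r - 3)^2*(r - 1)*(r^2 - 2*r - 3) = (r - 3)^3*(r - 1)*(r + 1)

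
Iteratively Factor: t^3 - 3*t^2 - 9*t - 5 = (t + 1)*(t^2 - 4*t - 5) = (t + 1)^2*(t - 5)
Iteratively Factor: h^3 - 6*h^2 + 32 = (h - 4)*(h^2 - 2*h - 8) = (h - 4)*(h + 2)*(h - 4)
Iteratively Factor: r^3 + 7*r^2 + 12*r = (r)*(r^2 + 7*r + 12) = r*(r + 4)*(r + 3)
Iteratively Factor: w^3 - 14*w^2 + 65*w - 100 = (w - 4)*(w^2 - 10*w + 25) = (w - 5)*(w - 4)*(w - 5)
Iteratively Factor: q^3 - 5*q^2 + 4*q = (q)*(q^2 - 5*q + 4) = q*(q - 1)*(q - 4)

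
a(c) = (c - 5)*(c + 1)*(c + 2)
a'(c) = (c - 5)*(c + 1) + (c - 5)*(c + 2) + (c + 1)*(c + 2)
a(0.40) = -15.46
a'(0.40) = -14.12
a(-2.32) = -3.09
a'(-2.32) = 12.43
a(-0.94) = -0.38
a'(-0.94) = -6.59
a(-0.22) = -7.25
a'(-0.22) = -11.97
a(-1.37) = 1.48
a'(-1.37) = -1.89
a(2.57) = -39.65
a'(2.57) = -3.47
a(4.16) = -26.70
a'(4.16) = 22.28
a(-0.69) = -2.31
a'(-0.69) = -8.81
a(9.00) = 440.00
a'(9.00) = 194.00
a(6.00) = 56.00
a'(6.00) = 71.00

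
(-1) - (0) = -1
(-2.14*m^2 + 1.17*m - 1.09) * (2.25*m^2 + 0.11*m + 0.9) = -4.815*m^4 + 2.3971*m^3 - 4.2498*m^2 + 0.9331*m - 0.981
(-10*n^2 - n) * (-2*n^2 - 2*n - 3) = 20*n^4 + 22*n^3 + 32*n^2 + 3*n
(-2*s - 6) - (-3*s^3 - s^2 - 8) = 3*s^3 + s^2 - 2*s + 2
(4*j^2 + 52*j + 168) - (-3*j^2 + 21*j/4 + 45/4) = 7*j^2 + 187*j/4 + 627/4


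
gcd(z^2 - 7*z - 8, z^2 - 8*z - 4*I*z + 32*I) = z - 8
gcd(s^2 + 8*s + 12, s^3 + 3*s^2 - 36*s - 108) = s + 6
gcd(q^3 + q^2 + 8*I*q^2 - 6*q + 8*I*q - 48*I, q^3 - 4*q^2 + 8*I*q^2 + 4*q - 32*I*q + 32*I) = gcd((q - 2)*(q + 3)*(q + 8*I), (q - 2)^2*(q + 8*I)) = q^2 + q*(-2 + 8*I) - 16*I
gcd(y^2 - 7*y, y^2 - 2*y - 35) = y - 7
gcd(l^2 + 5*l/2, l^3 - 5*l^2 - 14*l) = l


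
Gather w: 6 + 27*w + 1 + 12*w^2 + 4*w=12*w^2 + 31*w + 7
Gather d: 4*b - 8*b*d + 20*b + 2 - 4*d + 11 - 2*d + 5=24*b + d*(-8*b - 6) + 18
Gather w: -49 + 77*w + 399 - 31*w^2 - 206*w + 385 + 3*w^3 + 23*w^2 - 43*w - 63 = 3*w^3 - 8*w^2 - 172*w + 672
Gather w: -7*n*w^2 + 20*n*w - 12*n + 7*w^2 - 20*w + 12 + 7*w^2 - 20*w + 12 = -12*n + w^2*(14 - 7*n) + w*(20*n - 40) + 24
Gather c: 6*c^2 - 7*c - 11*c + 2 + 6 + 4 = 6*c^2 - 18*c + 12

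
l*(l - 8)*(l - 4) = l^3 - 12*l^2 + 32*l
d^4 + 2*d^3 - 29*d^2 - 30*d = d*(d - 5)*(d + 1)*(d + 6)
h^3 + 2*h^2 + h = h*(h + 1)^2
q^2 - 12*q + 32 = (q - 8)*(q - 4)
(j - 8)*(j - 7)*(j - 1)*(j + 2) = j^4 - 14*j^3 + 39*j^2 + 86*j - 112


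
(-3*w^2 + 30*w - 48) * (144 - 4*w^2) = 12*w^4 - 120*w^3 - 240*w^2 + 4320*w - 6912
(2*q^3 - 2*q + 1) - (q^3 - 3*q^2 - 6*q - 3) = q^3 + 3*q^2 + 4*q + 4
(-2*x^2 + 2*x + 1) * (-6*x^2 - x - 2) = 12*x^4 - 10*x^3 - 4*x^2 - 5*x - 2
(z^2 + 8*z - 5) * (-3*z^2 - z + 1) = -3*z^4 - 25*z^3 + 8*z^2 + 13*z - 5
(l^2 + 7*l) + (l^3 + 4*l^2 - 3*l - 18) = l^3 + 5*l^2 + 4*l - 18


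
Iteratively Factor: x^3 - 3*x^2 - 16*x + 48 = (x - 3)*(x^2 - 16) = (x - 4)*(x - 3)*(x + 4)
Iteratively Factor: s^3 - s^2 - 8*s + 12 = (s - 2)*(s^2 + s - 6) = (s - 2)*(s + 3)*(s - 2)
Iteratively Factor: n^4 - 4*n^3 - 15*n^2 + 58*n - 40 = (n - 5)*(n^3 + n^2 - 10*n + 8) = (n - 5)*(n - 1)*(n^2 + 2*n - 8) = (n - 5)*(n - 2)*(n - 1)*(n + 4)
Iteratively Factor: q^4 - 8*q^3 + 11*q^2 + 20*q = (q - 5)*(q^3 - 3*q^2 - 4*q) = q*(q - 5)*(q^2 - 3*q - 4) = q*(q - 5)*(q - 4)*(q + 1)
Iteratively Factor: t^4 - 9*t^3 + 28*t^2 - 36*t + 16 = (t - 4)*(t^3 - 5*t^2 + 8*t - 4) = (t - 4)*(t - 2)*(t^2 - 3*t + 2) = (t - 4)*(t - 2)*(t - 1)*(t - 2)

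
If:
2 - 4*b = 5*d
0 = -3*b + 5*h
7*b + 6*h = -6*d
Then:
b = -12/29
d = 106/145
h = -36/145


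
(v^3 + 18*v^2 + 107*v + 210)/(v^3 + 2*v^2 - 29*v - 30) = (v^2 + 12*v + 35)/(v^2 - 4*v - 5)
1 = 1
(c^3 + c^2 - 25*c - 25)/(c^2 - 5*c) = c + 6 + 5/c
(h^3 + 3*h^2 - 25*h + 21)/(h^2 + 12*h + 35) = (h^2 - 4*h + 3)/(h + 5)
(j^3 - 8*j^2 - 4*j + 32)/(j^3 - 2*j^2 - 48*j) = (j^2 - 4)/(j*(j + 6))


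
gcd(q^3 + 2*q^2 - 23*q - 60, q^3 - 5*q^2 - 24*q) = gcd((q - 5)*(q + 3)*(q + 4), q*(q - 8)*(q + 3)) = q + 3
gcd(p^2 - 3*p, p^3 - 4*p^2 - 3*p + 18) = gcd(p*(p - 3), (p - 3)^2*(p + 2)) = p - 3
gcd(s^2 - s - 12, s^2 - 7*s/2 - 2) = s - 4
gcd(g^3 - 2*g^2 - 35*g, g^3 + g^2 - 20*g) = g^2 + 5*g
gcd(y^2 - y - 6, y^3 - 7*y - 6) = y^2 - y - 6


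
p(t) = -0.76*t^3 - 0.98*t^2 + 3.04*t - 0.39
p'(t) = -2.28*t^2 - 1.96*t + 3.04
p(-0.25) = -1.20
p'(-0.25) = 3.39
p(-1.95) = -4.41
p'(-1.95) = -1.81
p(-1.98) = -4.35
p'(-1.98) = -2.02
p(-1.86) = -4.54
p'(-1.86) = -1.20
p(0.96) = 0.95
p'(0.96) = -0.94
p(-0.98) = -3.60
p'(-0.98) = 2.77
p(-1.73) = -4.65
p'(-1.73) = -0.39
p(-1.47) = -4.56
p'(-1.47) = 0.99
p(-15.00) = 2298.51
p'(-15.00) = -480.56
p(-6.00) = 110.25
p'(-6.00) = -67.28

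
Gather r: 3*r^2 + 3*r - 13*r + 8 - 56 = 3*r^2 - 10*r - 48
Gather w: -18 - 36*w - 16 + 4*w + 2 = -32*w - 32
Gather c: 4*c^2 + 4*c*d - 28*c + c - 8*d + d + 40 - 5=4*c^2 + c*(4*d - 27) - 7*d + 35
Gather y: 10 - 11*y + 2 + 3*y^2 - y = 3*y^2 - 12*y + 12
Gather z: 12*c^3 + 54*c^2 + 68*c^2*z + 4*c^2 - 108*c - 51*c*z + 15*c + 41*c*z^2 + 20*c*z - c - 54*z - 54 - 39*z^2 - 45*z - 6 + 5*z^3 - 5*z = 12*c^3 + 58*c^2 - 94*c + 5*z^3 + z^2*(41*c - 39) + z*(68*c^2 - 31*c - 104) - 60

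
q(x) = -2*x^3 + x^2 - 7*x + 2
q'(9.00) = -475.00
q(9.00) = -1438.00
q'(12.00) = -847.00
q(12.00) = -3394.00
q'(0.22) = -6.85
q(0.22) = 0.49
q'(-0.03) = -7.07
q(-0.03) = 2.21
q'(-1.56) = -24.72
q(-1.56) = 22.95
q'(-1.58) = -25.14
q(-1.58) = 23.45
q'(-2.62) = -53.43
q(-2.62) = 63.17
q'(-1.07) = -16.01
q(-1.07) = 13.08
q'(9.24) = -500.79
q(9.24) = -1555.08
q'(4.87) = -139.56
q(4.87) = -239.38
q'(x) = -6*x^2 + 2*x - 7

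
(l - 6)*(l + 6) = l^2 - 36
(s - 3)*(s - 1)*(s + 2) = s^3 - 2*s^2 - 5*s + 6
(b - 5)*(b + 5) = b^2 - 25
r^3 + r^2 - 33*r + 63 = (r - 3)^2*(r + 7)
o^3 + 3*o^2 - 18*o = o*(o - 3)*(o + 6)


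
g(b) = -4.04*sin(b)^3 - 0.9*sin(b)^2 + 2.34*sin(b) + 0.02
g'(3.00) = -1.83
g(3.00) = 0.32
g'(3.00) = -1.83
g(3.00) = 0.32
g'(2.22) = 4.10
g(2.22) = -0.73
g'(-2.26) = 2.22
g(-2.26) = -0.46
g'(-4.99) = -2.91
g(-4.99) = -2.16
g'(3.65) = -0.30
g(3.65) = -0.87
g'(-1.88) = 2.11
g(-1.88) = 0.47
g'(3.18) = -2.39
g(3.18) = -0.07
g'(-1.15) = -2.50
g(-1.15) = 0.21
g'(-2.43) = 1.25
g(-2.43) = -0.77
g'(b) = -12.12*sin(b)^2*cos(b) - 1.8*sin(b)*cos(b) + 2.34*cos(b) = (-12.12*sin(b)^2 - 1.8*sin(b) + 2.34)*cos(b)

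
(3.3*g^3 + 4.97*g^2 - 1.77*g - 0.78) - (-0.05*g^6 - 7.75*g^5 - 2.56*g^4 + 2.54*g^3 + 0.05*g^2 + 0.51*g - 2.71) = 0.05*g^6 + 7.75*g^5 + 2.56*g^4 + 0.76*g^3 + 4.92*g^2 - 2.28*g + 1.93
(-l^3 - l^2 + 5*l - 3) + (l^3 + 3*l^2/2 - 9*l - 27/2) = l^2/2 - 4*l - 33/2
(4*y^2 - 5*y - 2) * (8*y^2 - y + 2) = 32*y^4 - 44*y^3 - 3*y^2 - 8*y - 4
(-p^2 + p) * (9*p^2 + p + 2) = -9*p^4 + 8*p^3 - p^2 + 2*p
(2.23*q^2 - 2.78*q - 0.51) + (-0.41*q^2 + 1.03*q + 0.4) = 1.82*q^2 - 1.75*q - 0.11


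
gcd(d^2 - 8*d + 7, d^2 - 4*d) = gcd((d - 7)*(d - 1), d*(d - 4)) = 1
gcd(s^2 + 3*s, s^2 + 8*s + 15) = s + 3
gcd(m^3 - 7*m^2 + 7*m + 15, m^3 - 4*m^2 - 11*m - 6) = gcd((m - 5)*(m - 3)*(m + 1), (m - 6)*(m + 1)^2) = m + 1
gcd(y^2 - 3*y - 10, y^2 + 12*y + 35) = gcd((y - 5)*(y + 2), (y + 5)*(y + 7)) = 1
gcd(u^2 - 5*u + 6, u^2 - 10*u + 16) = u - 2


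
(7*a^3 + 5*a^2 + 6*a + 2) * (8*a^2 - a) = 56*a^5 + 33*a^4 + 43*a^3 + 10*a^2 - 2*a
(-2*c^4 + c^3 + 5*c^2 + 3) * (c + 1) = -2*c^5 - c^4 + 6*c^3 + 5*c^2 + 3*c + 3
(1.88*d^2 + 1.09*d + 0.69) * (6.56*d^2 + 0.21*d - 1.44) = 12.3328*d^4 + 7.5452*d^3 + 2.0481*d^2 - 1.4247*d - 0.9936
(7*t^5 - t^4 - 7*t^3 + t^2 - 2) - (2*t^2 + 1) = 7*t^5 - t^4 - 7*t^3 - t^2 - 3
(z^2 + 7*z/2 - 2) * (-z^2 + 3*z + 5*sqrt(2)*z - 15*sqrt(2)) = -z^4 - z^3/2 + 5*sqrt(2)*z^3 + 5*sqrt(2)*z^2/2 + 25*z^2/2 - 125*sqrt(2)*z/2 - 6*z + 30*sqrt(2)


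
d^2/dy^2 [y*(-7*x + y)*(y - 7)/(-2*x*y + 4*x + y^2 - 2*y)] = 2*(4*y*(7*x - y)*(y - 7)*(x - y + 1)^2 + (7*x - 3*y + 7)*(2*x*y - 4*x - y^2 + 2*y)^2 + (2*x*y - 4*x - y^2 + 2*y)*(y*(7*x - y)*(y - 7) - 2*y*(7*x - y)*(x - y + 1) + 2*y*(y - 7)*(x - y + 1) - 2*(7*x - y)*(y - 7)*(x - y + 1)))/(2*x*y - 4*x - y^2 + 2*y)^3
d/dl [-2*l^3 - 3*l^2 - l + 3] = -6*l^2 - 6*l - 1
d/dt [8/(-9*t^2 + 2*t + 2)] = 16*(9*t - 1)/(-9*t^2 + 2*t + 2)^2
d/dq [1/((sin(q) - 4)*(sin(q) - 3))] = (7 - 2*sin(q))*cos(q)/((sin(q) - 4)^2*(sin(q) - 3)^2)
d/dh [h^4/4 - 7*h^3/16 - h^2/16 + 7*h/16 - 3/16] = h^3 - 21*h^2/16 - h/8 + 7/16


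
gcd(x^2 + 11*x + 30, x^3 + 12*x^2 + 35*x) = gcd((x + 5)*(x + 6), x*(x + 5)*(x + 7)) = x + 5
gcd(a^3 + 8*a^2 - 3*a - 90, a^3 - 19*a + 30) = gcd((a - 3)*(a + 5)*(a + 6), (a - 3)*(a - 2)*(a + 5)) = a^2 + 2*a - 15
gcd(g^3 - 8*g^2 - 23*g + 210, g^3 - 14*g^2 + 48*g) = g - 6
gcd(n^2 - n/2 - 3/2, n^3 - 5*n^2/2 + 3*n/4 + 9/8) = n - 3/2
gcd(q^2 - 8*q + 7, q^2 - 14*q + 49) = q - 7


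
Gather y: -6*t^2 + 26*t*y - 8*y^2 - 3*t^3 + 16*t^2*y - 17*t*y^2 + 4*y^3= -3*t^3 - 6*t^2 + 4*y^3 + y^2*(-17*t - 8) + y*(16*t^2 + 26*t)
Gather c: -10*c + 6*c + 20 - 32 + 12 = -4*c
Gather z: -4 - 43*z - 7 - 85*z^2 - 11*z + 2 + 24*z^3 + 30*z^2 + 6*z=24*z^3 - 55*z^2 - 48*z - 9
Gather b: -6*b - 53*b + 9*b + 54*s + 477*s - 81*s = -50*b + 450*s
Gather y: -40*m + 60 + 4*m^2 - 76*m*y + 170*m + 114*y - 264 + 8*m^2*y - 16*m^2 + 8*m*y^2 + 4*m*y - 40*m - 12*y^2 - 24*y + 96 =-12*m^2 + 90*m + y^2*(8*m - 12) + y*(8*m^2 - 72*m + 90) - 108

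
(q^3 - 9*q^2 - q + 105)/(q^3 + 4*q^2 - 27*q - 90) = (q - 7)/(q + 6)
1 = 1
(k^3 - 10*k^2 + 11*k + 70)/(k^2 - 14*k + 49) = (k^2 - 3*k - 10)/(k - 7)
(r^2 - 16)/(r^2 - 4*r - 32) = (r - 4)/(r - 8)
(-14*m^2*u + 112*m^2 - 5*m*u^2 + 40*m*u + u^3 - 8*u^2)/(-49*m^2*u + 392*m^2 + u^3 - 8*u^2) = (2*m + u)/(7*m + u)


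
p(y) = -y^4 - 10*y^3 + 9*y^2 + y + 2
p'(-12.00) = 2377.00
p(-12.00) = -2170.00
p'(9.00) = -5183.00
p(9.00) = -13111.00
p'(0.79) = -5.48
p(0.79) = 3.09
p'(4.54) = -909.93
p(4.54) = -1168.56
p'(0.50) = 2.00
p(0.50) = 3.44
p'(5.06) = -1194.24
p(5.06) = -1713.59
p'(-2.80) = -196.79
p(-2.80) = 227.81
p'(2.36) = -176.19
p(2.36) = -107.98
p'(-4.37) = -316.75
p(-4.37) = 639.35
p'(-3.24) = -236.20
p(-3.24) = 323.16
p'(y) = -4*y^3 - 30*y^2 + 18*y + 1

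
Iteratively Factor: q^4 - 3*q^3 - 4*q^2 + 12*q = (q - 2)*(q^3 - q^2 - 6*q) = (q - 2)*(q + 2)*(q^2 - 3*q) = q*(q - 2)*(q + 2)*(q - 3)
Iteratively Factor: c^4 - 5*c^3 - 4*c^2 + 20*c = (c - 5)*(c^3 - 4*c) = (c - 5)*(c + 2)*(c^2 - 2*c) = c*(c - 5)*(c + 2)*(c - 2)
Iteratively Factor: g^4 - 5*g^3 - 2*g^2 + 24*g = (g - 4)*(g^3 - g^2 - 6*g) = g*(g - 4)*(g^2 - g - 6) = g*(g - 4)*(g - 3)*(g + 2)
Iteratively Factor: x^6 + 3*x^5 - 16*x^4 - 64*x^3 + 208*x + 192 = (x + 2)*(x^5 + x^4 - 18*x^3 - 28*x^2 + 56*x + 96) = (x - 2)*(x + 2)*(x^4 + 3*x^3 - 12*x^2 - 52*x - 48) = (x - 2)*(x + 2)^2*(x^3 + x^2 - 14*x - 24) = (x - 4)*(x - 2)*(x + 2)^2*(x^2 + 5*x + 6) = (x - 4)*(x - 2)*(x + 2)^2*(x + 3)*(x + 2)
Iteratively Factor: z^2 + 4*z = (z)*(z + 4)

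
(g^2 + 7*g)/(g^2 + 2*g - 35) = g/(g - 5)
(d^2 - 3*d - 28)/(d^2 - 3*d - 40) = (-d^2 + 3*d + 28)/(-d^2 + 3*d + 40)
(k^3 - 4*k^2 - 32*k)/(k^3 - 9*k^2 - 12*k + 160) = k/(k - 5)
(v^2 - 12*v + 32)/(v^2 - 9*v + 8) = (v - 4)/(v - 1)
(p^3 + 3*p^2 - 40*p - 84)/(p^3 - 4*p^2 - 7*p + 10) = (p^2 + p - 42)/(p^2 - 6*p + 5)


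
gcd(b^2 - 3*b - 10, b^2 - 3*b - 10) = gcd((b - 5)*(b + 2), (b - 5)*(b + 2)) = b^2 - 3*b - 10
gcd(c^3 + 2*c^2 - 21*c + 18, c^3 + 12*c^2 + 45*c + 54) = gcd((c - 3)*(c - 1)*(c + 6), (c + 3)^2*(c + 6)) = c + 6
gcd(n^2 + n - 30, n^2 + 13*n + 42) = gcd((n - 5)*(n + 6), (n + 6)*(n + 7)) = n + 6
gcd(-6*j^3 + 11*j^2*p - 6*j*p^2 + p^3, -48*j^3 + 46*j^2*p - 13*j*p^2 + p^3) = 6*j^2 - 5*j*p + p^2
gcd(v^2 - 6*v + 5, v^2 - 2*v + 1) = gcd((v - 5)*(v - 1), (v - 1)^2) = v - 1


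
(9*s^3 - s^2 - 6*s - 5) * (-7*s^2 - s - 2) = -63*s^5 - 2*s^4 + 25*s^3 + 43*s^2 + 17*s + 10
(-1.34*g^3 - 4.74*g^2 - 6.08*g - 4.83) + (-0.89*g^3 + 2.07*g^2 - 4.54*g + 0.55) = -2.23*g^3 - 2.67*g^2 - 10.62*g - 4.28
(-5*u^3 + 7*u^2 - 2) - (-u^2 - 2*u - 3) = -5*u^3 + 8*u^2 + 2*u + 1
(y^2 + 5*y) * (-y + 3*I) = -y^3 - 5*y^2 + 3*I*y^2 + 15*I*y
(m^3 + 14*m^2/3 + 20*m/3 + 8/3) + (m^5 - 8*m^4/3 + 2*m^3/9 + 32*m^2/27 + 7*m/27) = m^5 - 8*m^4/3 + 11*m^3/9 + 158*m^2/27 + 187*m/27 + 8/3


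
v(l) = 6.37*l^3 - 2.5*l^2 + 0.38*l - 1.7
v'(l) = 19.11*l^2 - 5.0*l + 0.38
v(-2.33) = -96.73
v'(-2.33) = 115.78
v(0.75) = -0.13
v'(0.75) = 7.38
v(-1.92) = -56.73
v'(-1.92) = 80.43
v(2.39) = 71.89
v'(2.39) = 97.59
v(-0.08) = -1.75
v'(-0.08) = 0.90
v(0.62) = -0.91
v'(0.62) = 4.63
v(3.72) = 293.04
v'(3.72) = 246.23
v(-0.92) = -9.13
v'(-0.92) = 21.15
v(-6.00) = -1469.90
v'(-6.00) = 718.34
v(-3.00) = -197.33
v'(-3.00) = 187.37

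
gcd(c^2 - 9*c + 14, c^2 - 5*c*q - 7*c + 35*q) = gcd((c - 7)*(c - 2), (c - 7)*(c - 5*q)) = c - 7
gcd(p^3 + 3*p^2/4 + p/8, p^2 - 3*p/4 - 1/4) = p + 1/4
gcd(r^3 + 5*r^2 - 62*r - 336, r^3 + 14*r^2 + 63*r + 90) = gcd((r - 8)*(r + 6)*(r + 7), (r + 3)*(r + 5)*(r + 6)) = r + 6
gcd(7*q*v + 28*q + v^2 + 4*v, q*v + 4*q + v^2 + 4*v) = v + 4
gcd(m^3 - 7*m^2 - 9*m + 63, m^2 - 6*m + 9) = m - 3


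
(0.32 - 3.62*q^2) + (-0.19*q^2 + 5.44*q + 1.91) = -3.81*q^2 + 5.44*q + 2.23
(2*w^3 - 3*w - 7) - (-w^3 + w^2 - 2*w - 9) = 3*w^3 - w^2 - w + 2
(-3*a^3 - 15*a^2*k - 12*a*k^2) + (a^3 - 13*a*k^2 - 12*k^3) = -2*a^3 - 15*a^2*k - 25*a*k^2 - 12*k^3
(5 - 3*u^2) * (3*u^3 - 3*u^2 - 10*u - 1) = -9*u^5 + 9*u^4 + 45*u^3 - 12*u^2 - 50*u - 5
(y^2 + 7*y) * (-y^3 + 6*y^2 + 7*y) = -y^5 - y^4 + 49*y^3 + 49*y^2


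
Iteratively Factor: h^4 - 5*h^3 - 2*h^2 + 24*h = (h - 4)*(h^3 - h^2 - 6*h) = h*(h - 4)*(h^2 - h - 6) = h*(h - 4)*(h - 3)*(h + 2)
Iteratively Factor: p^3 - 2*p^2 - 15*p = (p)*(p^2 - 2*p - 15) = p*(p - 5)*(p + 3)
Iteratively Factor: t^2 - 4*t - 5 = (t + 1)*(t - 5)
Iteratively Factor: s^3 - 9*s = (s - 3)*(s^2 + 3*s) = (s - 3)*(s + 3)*(s)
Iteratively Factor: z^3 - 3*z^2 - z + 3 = (z + 1)*(z^2 - 4*z + 3) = (z - 3)*(z + 1)*(z - 1)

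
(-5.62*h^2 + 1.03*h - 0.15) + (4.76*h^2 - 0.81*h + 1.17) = -0.86*h^2 + 0.22*h + 1.02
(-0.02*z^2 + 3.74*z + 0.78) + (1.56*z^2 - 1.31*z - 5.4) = 1.54*z^2 + 2.43*z - 4.62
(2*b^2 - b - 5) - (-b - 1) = 2*b^2 - 4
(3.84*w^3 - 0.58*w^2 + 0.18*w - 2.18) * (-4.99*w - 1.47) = -19.1616*w^4 - 2.7506*w^3 - 0.0456000000000001*w^2 + 10.6136*w + 3.2046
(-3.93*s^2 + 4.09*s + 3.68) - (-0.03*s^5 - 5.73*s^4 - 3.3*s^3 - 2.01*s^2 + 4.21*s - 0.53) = 0.03*s^5 + 5.73*s^4 + 3.3*s^3 - 1.92*s^2 - 0.12*s + 4.21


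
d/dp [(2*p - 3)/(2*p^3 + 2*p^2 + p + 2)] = (4*p^3 + 4*p^2 + 2*p - (2*p - 3)*(6*p^2 + 4*p + 1) + 4)/(2*p^3 + 2*p^2 + p + 2)^2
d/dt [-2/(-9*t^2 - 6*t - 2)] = 12*(-3*t - 1)/(9*t^2 + 6*t + 2)^2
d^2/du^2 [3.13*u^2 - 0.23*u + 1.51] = 6.26000000000000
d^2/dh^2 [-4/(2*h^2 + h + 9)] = 8*(4*h^2 + 2*h - (4*h + 1)^2 + 18)/(2*h^2 + h + 9)^3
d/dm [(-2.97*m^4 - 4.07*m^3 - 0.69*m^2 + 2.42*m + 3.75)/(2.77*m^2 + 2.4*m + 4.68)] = (-16.4538*m^5 - 32.6579*m^4 - 75.1344*m^3 - 65.5022*m^2 - 27.2334*m + 2.3256)/(7.6729*m^4 + 13.296*m^3 + 31.6872*m^2 + 22.464*m + 21.9024)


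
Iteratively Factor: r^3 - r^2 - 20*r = (r - 5)*(r^2 + 4*r) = (r - 5)*(r + 4)*(r)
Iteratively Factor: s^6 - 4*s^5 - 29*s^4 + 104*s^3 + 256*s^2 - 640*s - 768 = (s + 1)*(s^5 - 5*s^4 - 24*s^3 + 128*s^2 + 128*s - 768) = (s + 1)*(s + 4)*(s^4 - 9*s^3 + 12*s^2 + 80*s - 192) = (s - 4)*(s + 1)*(s + 4)*(s^3 - 5*s^2 - 8*s + 48) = (s - 4)^2*(s + 1)*(s + 4)*(s^2 - s - 12) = (s - 4)^3*(s + 1)*(s + 4)*(s + 3)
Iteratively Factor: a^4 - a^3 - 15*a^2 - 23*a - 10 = (a - 5)*(a^3 + 4*a^2 + 5*a + 2) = (a - 5)*(a + 2)*(a^2 + 2*a + 1) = (a - 5)*(a + 1)*(a + 2)*(a + 1)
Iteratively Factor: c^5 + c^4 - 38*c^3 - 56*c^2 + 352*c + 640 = (c + 4)*(c^4 - 3*c^3 - 26*c^2 + 48*c + 160) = (c + 4)^2*(c^3 - 7*c^2 + 2*c + 40) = (c - 4)*(c + 4)^2*(c^2 - 3*c - 10) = (c - 4)*(c + 2)*(c + 4)^2*(c - 5)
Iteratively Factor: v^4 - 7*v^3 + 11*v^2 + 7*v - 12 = (v - 3)*(v^3 - 4*v^2 - v + 4) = (v - 3)*(v - 1)*(v^2 - 3*v - 4) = (v - 3)*(v - 1)*(v + 1)*(v - 4)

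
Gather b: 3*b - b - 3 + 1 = 2*b - 2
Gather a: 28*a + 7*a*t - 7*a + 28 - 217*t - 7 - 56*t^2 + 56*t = a*(7*t + 21) - 56*t^2 - 161*t + 21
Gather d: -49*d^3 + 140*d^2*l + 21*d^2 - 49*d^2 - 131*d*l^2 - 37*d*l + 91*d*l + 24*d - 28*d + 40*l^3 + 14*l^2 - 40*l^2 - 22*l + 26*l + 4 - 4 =-49*d^3 + d^2*(140*l - 28) + d*(-131*l^2 + 54*l - 4) + 40*l^3 - 26*l^2 + 4*l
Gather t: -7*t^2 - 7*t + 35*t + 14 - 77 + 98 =-7*t^2 + 28*t + 35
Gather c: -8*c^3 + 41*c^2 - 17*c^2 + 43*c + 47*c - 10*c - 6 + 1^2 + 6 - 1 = -8*c^3 + 24*c^2 + 80*c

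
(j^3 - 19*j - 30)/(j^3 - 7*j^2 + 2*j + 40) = (j + 3)/(j - 4)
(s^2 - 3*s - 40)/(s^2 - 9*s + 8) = (s + 5)/(s - 1)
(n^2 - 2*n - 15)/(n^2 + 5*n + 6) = (n - 5)/(n + 2)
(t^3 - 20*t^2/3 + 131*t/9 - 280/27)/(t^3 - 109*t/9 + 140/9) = (t - 8/3)/(t + 4)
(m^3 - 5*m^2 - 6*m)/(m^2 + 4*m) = (m^2 - 5*m - 6)/(m + 4)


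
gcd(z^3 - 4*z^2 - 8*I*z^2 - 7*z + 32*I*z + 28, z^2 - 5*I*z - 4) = z - I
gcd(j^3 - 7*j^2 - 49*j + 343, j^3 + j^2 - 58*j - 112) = j + 7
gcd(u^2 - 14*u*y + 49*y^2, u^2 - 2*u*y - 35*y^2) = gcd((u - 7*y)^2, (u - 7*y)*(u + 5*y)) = -u + 7*y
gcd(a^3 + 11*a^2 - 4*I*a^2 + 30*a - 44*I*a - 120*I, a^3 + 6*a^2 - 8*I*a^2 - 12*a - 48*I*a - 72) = a + 6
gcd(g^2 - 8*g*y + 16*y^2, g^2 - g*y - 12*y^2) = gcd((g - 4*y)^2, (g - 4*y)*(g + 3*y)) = -g + 4*y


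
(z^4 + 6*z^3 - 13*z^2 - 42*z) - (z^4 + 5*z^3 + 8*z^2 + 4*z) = z^3 - 21*z^2 - 46*z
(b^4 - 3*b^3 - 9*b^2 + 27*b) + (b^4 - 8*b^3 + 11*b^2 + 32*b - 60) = 2*b^4 - 11*b^3 + 2*b^2 + 59*b - 60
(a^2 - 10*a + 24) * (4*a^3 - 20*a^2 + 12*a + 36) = 4*a^5 - 60*a^4 + 308*a^3 - 564*a^2 - 72*a + 864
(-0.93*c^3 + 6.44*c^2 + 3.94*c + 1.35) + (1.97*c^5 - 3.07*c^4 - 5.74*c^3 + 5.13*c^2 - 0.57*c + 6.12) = 1.97*c^5 - 3.07*c^4 - 6.67*c^3 + 11.57*c^2 + 3.37*c + 7.47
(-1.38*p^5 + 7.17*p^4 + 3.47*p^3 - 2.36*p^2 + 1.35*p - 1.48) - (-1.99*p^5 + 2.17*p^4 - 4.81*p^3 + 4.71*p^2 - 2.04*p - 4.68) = 0.61*p^5 + 5.0*p^4 + 8.28*p^3 - 7.07*p^2 + 3.39*p + 3.2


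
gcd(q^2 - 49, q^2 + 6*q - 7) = q + 7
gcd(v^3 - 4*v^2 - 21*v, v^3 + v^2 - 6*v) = v^2 + 3*v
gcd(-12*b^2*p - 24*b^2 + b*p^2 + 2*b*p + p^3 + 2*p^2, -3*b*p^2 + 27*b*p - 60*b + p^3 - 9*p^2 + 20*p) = -3*b + p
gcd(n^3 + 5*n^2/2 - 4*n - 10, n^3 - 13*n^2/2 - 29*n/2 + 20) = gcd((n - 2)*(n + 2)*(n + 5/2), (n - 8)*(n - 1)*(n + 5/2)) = n + 5/2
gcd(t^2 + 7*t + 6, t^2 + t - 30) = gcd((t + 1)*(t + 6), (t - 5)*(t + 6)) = t + 6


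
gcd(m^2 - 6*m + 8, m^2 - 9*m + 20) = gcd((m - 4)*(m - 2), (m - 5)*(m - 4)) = m - 4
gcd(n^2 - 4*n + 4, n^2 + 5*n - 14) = n - 2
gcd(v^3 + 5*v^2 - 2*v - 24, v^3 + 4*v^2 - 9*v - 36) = v^2 + 7*v + 12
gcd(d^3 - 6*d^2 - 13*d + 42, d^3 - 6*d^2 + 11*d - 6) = d - 2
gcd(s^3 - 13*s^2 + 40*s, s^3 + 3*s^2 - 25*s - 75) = s - 5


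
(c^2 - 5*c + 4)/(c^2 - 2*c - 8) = (c - 1)/(c + 2)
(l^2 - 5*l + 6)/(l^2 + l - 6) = (l - 3)/(l + 3)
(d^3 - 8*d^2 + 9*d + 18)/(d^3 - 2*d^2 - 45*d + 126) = (d + 1)/(d + 7)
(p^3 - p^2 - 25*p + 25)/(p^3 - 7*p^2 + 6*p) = (p^2 - 25)/(p*(p - 6))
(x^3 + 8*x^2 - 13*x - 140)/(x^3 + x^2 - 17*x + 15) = (x^2 + 3*x - 28)/(x^2 - 4*x + 3)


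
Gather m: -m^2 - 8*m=-m^2 - 8*m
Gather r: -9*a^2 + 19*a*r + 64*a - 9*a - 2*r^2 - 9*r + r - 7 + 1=-9*a^2 + 55*a - 2*r^2 + r*(19*a - 8) - 6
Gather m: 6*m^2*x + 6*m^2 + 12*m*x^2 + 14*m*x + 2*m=m^2*(6*x + 6) + m*(12*x^2 + 14*x + 2)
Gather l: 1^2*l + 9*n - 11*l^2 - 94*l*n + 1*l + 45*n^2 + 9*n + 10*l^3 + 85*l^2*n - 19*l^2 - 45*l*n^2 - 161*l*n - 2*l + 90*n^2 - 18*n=10*l^3 + l^2*(85*n - 30) + l*(-45*n^2 - 255*n) + 135*n^2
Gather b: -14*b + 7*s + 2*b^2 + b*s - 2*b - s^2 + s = 2*b^2 + b*(s - 16) - s^2 + 8*s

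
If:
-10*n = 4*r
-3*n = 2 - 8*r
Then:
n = -2/23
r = 5/23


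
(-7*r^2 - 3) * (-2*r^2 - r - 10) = 14*r^4 + 7*r^3 + 76*r^2 + 3*r + 30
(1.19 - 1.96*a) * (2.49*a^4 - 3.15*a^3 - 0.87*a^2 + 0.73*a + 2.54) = -4.8804*a^5 + 9.1371*a^4 - 2.0433*a^3 - 2.4661*a^2 - 4.1097*a + 3.0226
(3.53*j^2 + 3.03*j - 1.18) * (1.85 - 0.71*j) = -2.5063*j^3 + 4.3792*j^2 + 6.4433*j - 2.183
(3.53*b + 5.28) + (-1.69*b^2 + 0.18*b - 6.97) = -1.69*b^2 + 3.71*b - 1.69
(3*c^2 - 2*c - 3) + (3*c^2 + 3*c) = 6*c^2 + c - 3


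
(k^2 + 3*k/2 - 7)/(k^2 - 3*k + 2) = (k + 7/2)/(k - 1)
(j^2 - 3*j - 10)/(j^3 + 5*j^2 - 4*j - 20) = (j - 5)/(j^2 + 3*j - 10)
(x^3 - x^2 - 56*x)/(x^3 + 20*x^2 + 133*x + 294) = x*(x - 8)/(x^2 + 13*x + 42)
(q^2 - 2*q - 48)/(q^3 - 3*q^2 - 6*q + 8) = (q^2 - 2*q - 48)/(q^3 - 3*q^2 - 6*q + 8)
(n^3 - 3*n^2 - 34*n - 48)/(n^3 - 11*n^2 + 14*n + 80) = (n + 3)/(n - 5)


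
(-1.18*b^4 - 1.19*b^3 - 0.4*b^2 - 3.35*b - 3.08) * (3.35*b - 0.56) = -3.953*b^5 - 3.3257*b^4 - 0.6736*b^3 - 10.9985*b^2 - 8.442*b + 1.7248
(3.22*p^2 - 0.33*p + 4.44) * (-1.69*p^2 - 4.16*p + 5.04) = -5.4418*p^4 - 12.8375*p^3 + 10.098*p^2 - 20.1336*p + 22.3776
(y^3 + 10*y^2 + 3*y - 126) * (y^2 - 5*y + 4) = y^5 + 5*y^4 - 43*y^3 - 101*y^2 + 642*y - 504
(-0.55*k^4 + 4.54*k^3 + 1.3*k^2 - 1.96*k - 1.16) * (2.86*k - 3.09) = -1.573*k^5 + 14.6839*k^4 - 10.3106*k^3 - 9.6226*k^2 + 2.7388*k + 3.5844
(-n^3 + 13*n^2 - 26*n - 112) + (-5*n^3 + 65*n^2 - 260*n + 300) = -6*n^3 + 78*n^2 - 286*n + 188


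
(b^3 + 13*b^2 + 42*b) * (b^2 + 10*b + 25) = b^5 + 23*b^4 + 197*b^3 + 745*b^2 + 1050*b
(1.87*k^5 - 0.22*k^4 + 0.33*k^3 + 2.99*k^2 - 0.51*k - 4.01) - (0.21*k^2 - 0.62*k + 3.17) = 1.87*k^5 - 0.22*k^4 + 0.33*k^3 + 2.78*k^2 + 0.11*k - 7.18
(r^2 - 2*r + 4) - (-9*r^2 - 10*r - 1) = 10*r^2 + 8*r + 5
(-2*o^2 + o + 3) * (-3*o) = 6*o^3 - 3*o^2 - 9*o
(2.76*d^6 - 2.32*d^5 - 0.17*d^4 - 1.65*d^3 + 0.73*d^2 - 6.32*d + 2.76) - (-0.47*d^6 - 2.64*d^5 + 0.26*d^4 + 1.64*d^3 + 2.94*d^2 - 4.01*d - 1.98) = 3.23*d^6 + 0.32*d^5 - 0.43*d^4 - 3.29*d^3 - 2.21*d^2 - 2.31*d + 4.74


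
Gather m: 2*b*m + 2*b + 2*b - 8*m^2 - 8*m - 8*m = 4*b - 8*m^2 + m*(2*b - 16)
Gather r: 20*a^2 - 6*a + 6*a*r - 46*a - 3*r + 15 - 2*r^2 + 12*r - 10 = 20*a^2 - 52*a - 2*r^2 + r*(6*a + 9) + 5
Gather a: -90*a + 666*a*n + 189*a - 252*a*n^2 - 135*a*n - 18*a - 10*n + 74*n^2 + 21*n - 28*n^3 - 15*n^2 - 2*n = a*(-252*n^2 + 531*n + 81) - 28*n^3 + 59*n^2 + 9*n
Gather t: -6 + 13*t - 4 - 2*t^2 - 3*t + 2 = -2*t^2 + 10*t - 8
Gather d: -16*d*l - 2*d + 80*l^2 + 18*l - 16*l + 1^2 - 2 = d*(-16*l - 2) + 80*l^2 + 2*l - 1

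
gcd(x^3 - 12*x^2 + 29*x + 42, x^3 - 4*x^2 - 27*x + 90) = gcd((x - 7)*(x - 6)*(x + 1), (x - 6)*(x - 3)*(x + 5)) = x - 6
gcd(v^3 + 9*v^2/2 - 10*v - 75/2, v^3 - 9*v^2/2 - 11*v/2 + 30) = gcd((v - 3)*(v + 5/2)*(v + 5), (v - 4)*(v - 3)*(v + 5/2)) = v^2 - v/2 - 15/2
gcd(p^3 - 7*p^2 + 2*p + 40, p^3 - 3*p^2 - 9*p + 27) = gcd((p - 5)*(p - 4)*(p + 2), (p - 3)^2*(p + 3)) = 1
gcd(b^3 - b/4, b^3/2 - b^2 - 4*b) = b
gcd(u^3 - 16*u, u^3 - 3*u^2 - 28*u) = u^2 + 4*u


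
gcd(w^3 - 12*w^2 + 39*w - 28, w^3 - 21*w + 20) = w^2 - 5*w + 4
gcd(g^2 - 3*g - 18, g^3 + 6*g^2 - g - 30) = g + 3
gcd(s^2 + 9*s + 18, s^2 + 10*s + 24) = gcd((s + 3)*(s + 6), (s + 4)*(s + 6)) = s + 6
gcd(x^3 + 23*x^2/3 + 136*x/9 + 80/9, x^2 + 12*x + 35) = x + 5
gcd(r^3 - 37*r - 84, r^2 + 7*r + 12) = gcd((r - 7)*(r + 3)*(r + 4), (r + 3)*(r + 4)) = r^2 + 7*r + 12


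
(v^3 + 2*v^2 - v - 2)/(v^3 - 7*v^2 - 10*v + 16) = (v + 1)/(v - 8)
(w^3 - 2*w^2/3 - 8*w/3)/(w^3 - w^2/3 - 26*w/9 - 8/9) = 3*w/(3*w + 1)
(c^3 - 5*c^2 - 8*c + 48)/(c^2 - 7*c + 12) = (c^2 - c - 12)/(c - 3)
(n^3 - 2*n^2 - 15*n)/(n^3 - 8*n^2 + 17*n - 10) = n*(n + 3)/(n^2 - 3*n + 2)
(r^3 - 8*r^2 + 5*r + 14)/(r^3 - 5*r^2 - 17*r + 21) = (r^2 - r - 2)/(r^2 + 2*r - 3)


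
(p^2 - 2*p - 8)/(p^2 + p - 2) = (p - 4)/(p - 1)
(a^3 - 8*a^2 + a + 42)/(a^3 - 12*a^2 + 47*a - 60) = (a^2 - 5*a - 14)/(a^2 - 9*a + 20)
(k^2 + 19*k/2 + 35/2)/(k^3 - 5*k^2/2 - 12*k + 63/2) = (2*k^2 + 19*k + 35)/(2*k^3 - 5*k^2 - 24*k + 63)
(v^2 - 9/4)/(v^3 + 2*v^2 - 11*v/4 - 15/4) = (2*v + 3)/(2*v^2 + 7*v + 5)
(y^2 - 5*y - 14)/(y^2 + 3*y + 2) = (y - 7)/(y + 1)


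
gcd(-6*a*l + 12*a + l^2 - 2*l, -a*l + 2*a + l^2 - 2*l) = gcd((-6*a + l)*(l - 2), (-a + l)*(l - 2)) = l - 2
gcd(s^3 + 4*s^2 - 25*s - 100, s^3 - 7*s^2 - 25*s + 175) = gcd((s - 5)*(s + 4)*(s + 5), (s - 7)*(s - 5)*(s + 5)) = s^2 - 25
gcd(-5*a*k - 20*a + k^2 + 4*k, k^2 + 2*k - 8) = k + 4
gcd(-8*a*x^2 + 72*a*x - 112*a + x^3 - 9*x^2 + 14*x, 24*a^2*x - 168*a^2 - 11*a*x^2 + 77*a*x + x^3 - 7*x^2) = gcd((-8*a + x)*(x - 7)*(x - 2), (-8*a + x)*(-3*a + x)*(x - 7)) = -8*a*x + 56*a + x^2 - 7*x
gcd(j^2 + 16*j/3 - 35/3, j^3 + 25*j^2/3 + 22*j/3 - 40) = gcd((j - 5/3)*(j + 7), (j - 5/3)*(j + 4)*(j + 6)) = j - 5/3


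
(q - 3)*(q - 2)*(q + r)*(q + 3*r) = q^4 + 4*q^3*r - 5*q^3 + 3*q^2*r^2 - 20*q^2*r + 6*q^2 - 15*q*r^2 + 24*q*r + 18*r^2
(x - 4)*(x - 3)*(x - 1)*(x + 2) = x^4 - 6*x^3 + 3*x^2 + 26*x - 24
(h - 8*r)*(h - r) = h^2 - 9*h*r + 8*r^2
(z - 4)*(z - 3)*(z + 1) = z^3 - 6*z^2 + 5*z + 12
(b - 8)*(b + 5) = b^2 - 3*b - 40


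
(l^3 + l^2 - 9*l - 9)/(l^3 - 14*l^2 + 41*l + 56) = (l^2 - 9)/(l^2 - 15*l + 56)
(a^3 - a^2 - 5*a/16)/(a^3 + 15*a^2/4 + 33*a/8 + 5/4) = a*(16*a^2 - 16*a - 5)/(2*(8*a^3 + 30*a^2 + 33*a + 10))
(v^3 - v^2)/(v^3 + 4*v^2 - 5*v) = v/(v + 5)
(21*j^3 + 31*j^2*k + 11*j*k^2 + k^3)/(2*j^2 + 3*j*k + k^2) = (21*j^2 + 10*j*k + k^2)/(2*j + k)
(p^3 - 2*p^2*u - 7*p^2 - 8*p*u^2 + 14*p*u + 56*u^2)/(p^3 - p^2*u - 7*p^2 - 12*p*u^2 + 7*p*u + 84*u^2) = (p + 2*u)/(p + 3*u)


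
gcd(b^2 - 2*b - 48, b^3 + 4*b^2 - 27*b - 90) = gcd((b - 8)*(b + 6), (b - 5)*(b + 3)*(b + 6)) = b + 6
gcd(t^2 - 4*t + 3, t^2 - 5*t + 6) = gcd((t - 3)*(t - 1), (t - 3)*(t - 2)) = t - 3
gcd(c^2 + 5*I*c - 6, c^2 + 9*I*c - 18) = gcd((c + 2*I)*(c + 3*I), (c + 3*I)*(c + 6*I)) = c + 3*I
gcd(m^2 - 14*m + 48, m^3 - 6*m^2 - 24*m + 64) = m - 8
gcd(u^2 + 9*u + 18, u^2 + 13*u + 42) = u + 6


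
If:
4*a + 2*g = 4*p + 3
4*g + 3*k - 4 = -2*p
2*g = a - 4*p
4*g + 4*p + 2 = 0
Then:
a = 7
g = -9/2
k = 14/3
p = 4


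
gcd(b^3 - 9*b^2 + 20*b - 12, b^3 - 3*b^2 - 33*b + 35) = b - 1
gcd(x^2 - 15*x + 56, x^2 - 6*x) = 1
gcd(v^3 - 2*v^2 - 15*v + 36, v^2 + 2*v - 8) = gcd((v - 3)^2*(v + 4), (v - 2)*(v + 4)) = v + 4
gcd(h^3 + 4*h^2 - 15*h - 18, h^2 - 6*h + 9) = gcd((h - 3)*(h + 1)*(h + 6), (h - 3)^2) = h - 3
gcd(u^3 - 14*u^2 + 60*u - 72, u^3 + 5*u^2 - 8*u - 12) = u - 2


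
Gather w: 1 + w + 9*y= w + 9*y + 1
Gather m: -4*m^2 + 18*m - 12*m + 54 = -4*m^2 + 6*m + 54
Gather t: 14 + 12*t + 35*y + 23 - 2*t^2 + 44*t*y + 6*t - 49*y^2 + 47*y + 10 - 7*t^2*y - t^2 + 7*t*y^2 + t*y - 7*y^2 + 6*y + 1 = t^2*(-7*y - 3) + t*(7*y^2 + 45*y + 18) - 56*y^2 + 88*y + 48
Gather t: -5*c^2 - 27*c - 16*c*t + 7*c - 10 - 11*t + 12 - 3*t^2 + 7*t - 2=-5*c^2 - 20*c - 3*t^2 + t*(-16*c - 4)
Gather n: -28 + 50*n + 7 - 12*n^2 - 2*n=-12*n^2 + 48*n - 21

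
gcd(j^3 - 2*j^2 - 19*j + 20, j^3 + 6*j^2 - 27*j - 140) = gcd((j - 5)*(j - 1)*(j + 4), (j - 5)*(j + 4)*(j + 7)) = j^2 - j - 20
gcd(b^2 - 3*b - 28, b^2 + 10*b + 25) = 1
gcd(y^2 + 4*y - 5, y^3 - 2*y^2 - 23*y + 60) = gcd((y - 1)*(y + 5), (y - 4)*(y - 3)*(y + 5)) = y + 5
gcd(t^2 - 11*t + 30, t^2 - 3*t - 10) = t - 5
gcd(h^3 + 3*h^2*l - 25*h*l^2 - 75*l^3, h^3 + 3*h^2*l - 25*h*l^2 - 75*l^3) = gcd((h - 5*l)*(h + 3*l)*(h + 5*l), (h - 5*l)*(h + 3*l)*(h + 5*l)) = h^3 + 3*h^2*l - 25*h*l^2 - 75*l^3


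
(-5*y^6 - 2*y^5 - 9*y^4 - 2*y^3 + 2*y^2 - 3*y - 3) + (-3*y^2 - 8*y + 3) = -5*y^6 - 2*y^5 - 9*y^4 - 2*y^3 - y^2 - 11*y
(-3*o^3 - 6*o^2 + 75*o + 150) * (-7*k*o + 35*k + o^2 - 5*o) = 21*k*o^4 - 63*k*o^3 - 735*k*o^2 + 1575*k*o + 5250*k - 3*o^5 + 9*o^4 + 105*o^3 - 225*o^2 - 750*o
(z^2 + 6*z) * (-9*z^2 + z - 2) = -9*z^4 - 53*z^3 + 4*z^2 - 12*z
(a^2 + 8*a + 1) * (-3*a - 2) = -3*a^3 - 26*a^2 - 19*a - 2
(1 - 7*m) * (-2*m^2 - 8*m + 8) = 14*m^3 + 54*m^2 - 64*m + 8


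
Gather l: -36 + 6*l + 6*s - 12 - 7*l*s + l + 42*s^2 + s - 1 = l*(7 - 7*s) + 42*s^2 + 7*s - 49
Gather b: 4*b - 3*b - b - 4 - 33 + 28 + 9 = 0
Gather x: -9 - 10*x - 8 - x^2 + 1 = -x^2 - 10*x - 16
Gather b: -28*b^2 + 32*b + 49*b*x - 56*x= -28*b^2 + b*(49*x + 32) - 56*x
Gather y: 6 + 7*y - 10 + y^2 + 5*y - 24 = y^2 + 12*y - 28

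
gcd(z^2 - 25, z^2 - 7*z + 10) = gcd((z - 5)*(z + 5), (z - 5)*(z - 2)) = z - 5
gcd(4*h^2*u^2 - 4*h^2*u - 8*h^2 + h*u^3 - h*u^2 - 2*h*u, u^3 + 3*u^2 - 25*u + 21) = 1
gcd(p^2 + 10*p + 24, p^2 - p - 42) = p + 6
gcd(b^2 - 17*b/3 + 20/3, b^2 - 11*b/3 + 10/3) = b - 5/3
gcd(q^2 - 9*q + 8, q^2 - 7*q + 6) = q - 1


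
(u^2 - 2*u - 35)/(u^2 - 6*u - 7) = (u + 5)/(u + 1)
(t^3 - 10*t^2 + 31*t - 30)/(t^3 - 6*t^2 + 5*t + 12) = (t^2 - 7*t + 10)/(t^2 - 3*t - 4)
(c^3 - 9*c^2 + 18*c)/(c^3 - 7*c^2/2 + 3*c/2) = 2*(c - 6)/(2*c - 1)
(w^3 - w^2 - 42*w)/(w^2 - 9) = w*(w^2 - w - 42)/(w^2 - 9)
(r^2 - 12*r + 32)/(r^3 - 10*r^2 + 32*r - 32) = (r - 8)/(r^2 - 6*r + 8)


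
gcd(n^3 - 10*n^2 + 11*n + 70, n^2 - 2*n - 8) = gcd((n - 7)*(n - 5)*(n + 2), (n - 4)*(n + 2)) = n + 2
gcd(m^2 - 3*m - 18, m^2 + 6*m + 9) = m + 3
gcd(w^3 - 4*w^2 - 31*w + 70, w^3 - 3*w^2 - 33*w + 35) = w^2 - 2*w - 35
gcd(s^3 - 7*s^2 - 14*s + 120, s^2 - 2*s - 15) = s - 5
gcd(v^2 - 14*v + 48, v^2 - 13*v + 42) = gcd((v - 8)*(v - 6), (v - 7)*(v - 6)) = v - 6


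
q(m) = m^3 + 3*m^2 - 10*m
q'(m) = 3*m^2 + 6*m - 10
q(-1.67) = 20.41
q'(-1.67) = -11.65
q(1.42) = -5.29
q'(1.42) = 4.57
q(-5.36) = -14.20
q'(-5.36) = 44.03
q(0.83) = -5.66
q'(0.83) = -2.95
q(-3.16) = 30.00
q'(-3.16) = 1.00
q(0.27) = -2.46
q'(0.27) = -8.16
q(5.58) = 211.35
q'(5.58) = 116.89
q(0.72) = -5.27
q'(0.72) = -4.12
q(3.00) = 24.00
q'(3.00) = 35.00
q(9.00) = 882.00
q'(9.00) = 287.00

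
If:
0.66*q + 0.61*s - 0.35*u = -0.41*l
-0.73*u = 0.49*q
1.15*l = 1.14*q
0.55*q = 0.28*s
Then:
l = 0.00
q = 0.00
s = 0.00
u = 0.00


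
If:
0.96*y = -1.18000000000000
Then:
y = -1.23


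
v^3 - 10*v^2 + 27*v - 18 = (v - 6)*(v - 3)*(v - 1)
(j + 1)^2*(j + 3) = j^3 + 5*j^2 + 7*j + 3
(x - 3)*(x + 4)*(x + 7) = x^3 + 8*x^2 - 5*x - 84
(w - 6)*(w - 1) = w^2 - 7*w + 6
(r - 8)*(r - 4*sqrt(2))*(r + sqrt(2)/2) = r^3 - 8*r^2 - 7*sqrt(2)*r^2/2 - 4*r + 28*sqrt(2)*r + 32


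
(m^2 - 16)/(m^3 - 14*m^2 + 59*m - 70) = (m^2 - 16)/(m^3 - 14*m^2 + 59*m - 70)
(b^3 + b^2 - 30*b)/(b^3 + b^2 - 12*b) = (b^2 + b - 30)/(b^2 + b - 12)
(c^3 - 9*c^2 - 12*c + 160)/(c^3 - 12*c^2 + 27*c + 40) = (c + 4)/(c + 1)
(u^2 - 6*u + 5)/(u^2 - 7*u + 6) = (u - 5)/(u - 6)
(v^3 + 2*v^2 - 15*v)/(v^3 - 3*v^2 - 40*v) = (v - 3)/(v - 8)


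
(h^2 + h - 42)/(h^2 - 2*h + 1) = (h^2 + h - 42)/(h^2 - 2*h + 1)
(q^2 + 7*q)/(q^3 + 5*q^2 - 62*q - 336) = q/(q^2 - 2*q - 48)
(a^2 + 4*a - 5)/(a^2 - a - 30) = (a - 1)/(a - 6)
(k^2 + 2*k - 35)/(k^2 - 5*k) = (k + 7)/k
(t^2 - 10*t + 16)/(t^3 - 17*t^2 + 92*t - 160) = (t - 2)/(t^2 - 9*t + 20)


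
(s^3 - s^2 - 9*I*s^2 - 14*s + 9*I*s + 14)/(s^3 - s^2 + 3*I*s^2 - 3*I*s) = (s^2 - 9*I*s - 14)/(s*(s + 3*I))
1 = 1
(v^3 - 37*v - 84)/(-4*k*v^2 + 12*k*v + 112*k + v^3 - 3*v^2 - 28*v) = (v + 3)/(-4*k + v)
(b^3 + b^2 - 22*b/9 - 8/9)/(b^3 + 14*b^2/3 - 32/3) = (b + 1/3)/(b + 4)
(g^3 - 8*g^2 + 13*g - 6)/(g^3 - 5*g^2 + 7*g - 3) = (g - 6)/(g - 3)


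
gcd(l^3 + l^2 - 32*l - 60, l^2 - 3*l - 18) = l - 6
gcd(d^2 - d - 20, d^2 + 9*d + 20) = d + 4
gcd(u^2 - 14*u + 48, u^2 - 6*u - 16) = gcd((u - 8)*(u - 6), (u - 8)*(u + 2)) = u - 8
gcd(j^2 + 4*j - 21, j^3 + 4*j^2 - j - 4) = 1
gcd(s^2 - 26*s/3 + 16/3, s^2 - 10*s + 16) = s - 8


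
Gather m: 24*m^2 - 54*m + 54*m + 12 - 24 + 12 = 24*m^2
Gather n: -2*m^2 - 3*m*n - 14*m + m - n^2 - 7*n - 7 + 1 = -2*m^2 - 13*m - n^2 + n*(-3*m - 7) - 6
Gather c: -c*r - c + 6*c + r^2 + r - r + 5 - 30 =c*(5 - r) + r^2 - 25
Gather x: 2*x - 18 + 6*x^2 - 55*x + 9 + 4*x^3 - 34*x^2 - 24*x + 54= 4*x^3 - 28*x^2 - 77*x + 45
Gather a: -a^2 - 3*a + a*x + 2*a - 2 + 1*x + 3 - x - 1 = -a^2 + a*(x - 1)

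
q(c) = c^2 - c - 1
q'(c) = 2*c - 1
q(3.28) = 6.48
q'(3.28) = 5.56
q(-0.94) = 0.82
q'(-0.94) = -2.88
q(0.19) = -1.15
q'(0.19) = -0.62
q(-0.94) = 0.82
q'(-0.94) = -2.88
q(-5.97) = 40.61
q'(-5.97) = -12.94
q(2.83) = 4.18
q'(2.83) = 4.66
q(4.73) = 16.64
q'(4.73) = 8.46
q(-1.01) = 1.03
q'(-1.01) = -3.02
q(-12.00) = 155.00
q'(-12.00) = -25.00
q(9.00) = 71.00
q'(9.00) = 17.00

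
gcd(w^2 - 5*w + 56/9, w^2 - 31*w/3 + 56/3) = w - 7/3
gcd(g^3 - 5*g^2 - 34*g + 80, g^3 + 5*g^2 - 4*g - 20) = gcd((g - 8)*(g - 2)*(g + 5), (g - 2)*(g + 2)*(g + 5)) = g^2 + 3*g - 10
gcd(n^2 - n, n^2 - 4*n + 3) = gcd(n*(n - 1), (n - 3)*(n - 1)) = n - 1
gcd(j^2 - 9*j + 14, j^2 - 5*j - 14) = j - 7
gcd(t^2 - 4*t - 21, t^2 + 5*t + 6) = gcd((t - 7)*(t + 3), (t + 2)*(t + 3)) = t + 3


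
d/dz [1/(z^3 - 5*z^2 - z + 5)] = (-3*z^2 + 10*z + 1)/(z^3 - 5*z^2 - z + 5)^2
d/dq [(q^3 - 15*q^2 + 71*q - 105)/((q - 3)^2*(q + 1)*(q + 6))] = (-q^4 + 24*q^3 - 72*q^2 - 316*q + 741)/(q^6 + 8*q^5 - 14*q^4 - 156*q^3 + 81*q^2 + 540*q + 324)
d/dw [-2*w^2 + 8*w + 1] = 8 - 4*w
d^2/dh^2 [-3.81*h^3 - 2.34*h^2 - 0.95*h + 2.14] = -22.86*h - 4.68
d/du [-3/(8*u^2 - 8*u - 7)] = 24*(2*u - 1)/(-8*u^2 + 8*u + 7)^2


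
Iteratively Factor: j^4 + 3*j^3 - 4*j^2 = (j)*(j^3 + 3*j^2 - 4*j) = j*(j - 1)*(j^2 + 4*j) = j*(j - 1)*(j + 4)*(j)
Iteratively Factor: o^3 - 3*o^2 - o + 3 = (o - 1)*(o^2 - 2*o - 3) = (o - 1)*(o + 1)*(o - 3)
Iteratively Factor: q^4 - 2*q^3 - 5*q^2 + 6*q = (q - 3)*(q^3 + q^2 - 2*q) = q*(q - 3)*(q^2 + q - 2) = q*(q - 3)*(q + 2)*(q - 1)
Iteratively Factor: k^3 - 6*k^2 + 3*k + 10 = (k - 5)*(k^2 - k - 2) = (k - 5)*(k - 2)*(k + 1)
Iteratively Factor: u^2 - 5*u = (u - 5)*(u)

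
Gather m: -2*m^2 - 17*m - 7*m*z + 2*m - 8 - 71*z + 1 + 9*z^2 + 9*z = -2*m^2 + m*(-7*z - 15) + 9*z^2 - 62*z - 7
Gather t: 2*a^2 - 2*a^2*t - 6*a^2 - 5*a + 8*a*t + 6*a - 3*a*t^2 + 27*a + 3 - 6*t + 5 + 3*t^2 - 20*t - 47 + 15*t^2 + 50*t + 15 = -4*a^2 + 28*a + t^2*(18 - 3*a) + t*(-2*a^2 + 8*a + 24) - 24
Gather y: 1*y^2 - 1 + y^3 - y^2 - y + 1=y^3 - y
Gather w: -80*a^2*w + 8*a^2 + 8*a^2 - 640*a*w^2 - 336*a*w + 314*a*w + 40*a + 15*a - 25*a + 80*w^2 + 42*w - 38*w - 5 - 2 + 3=16*a^2 + 30*a + w^2*(80 - 640*a) + w*(-80*a^2 - 22*a + 4) - 4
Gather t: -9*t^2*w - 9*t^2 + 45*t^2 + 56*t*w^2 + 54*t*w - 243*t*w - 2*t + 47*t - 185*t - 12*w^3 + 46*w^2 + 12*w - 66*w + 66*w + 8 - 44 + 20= t^2*(36 - 9*w) + t*(56*w^2 - 189*w - 140) - 12*w^3 + 46*w^2 + 12*w - 16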